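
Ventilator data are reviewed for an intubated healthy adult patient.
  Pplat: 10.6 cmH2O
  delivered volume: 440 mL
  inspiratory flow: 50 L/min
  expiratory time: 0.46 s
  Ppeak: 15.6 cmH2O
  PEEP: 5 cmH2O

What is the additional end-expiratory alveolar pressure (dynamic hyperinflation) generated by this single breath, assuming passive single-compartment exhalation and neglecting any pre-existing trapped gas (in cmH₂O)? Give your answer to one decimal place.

Flow: 50 L/min ÷ 60 = 0.8333 L/s.
R = (PIP − Pplat)/V̇ = (15.6 − 10.6) / 0.8333 = 5.0/0.8333 = 6.0 cmH2O·s/L.
C = Vt/(Pplat − PEEP) = 440.0 / (10.6 − 5) = 440.0/5.6 = 78.571 mL/cmH2O.
τ = R × C = 6.0 × 0.07857 L/cmH2O = 0.4714 s.
Fraction remaining = e^(−Te/τ) = e^(−0.46/0.4714) = 0.3769; trapped volume = 440.0 × 0.3769 = 165.84 mL.
Additional alveolar pressure from trapping ≈ V_trapped / C = 165.84 / 78.571 = 2.111 cmH2O.

2.1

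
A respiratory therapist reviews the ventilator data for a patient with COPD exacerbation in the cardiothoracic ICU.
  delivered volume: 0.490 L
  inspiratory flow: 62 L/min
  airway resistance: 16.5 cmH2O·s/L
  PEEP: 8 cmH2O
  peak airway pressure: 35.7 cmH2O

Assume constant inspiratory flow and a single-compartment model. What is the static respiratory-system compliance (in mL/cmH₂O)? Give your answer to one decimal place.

46.0

Flow: 62 L/min ÷ 60 = 1.0333 L/s.
Equation of motion (constant flow): PIP = Vt/C + R·V̇ + PEEP.
Vt/C = PIP − R·V̇ − PEEP = 35.7 − 16.5×1.0333 − 8 = 35.7 − 17.049 − 8 = 10.651 cmH2O.
C = Vt / 10.651 = 490 / 10.651 = 46.005 mL/cmH2O.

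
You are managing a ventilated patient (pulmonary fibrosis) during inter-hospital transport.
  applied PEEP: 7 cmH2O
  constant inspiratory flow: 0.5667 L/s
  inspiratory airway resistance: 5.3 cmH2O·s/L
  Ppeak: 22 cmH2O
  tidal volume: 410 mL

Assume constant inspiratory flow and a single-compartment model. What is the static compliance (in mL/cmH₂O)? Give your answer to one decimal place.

34.2

Equation of motion (constant flow): PIP = Vt/C + R·V̇ + PEEP.
Vt/C = PIP − R·V̇ − PEEP = 22 − 5.3×0.5667 − 7 = 22 − 3.004 − 7 = 11.996 cmH2O.
C = Vt / 11.996 = 410 / 11.996 = 34.178 mL/cmH2O.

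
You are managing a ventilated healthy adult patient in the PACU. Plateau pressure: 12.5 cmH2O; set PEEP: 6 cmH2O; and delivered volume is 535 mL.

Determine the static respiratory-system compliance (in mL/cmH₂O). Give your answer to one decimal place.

Cstat = Vt / (Pplat − PEEP) = 535 / (12.5 − 6) = 535 / 6.5 = 82.308 mL/cmH2O.

82.3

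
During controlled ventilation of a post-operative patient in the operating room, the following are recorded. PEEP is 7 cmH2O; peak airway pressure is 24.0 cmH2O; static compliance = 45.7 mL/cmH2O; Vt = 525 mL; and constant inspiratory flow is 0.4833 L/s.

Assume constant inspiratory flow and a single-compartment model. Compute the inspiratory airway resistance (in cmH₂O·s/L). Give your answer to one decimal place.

11.4

Equation of motion (constant flow): PIP = Vt/C + R·V̇ + PEEP.
R·V̇ = PIP − Vt/C − PEEP = 24.0 − 525/45.7 − 7 = 24.0 − 11.488 − 7 = 5.512 cmH2O.
R = 5.512 / 0.4833 = 11.405 cmH2O·s/L.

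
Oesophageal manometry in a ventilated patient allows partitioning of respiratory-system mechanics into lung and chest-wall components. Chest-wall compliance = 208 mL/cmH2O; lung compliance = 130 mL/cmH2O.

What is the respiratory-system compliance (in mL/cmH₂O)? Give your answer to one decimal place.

Lung and chest wall are elastances in series: 1/Crs = 1/CL + 1/Ccw.
1/Crs = 1/130 + 1/208 = 0.0125.
Crs = 80.0 mL/cmH2O.

80.0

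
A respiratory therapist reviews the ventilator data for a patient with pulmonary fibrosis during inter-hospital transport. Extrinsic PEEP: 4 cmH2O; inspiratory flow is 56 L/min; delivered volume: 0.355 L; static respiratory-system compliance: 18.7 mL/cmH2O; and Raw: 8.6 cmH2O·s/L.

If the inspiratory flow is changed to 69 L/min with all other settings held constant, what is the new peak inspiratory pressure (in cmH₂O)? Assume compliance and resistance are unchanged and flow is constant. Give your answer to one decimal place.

Flow: 56 L/min ÷ 60 = 0.9333 L/s.
New flow: 69 L/min ÷ 60 = 1.15 L/s.
PIP = Vt/C + R·V̇ + PEEP (constant-flow equation of motion).
Only the resistive term changes: ΔPIP = R × ΔV̇ = 8.6 × (1.15 − 0.9333) = 8.6 × 0.2167 = 1.864 cmH2O.
Original PIP = 355/18.7 + 8.6×0.9333 + 4 = 31.01 cmH2O; new PIP = 31.01 + (1.864) = 32.874 cmH2O.

32.9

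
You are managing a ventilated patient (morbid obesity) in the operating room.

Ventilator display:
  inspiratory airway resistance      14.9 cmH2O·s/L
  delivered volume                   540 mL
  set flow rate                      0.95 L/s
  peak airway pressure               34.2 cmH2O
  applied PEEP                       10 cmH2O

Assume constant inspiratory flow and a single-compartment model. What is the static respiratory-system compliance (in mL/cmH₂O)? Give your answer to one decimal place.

53.8

Equation of motion (constant flow): PIP = Vt/C + R·V̇ + PEEP.
Vt/C = PIP − R·V̇ − PEEP = 34.2 − 14.9×0.95 − 10 = 34.2 − 14.155 − 10 = 10.045 cmH2O.
C = Vt / 10.045 = 540 / 10.045 = 53.758 mL/cmH2O.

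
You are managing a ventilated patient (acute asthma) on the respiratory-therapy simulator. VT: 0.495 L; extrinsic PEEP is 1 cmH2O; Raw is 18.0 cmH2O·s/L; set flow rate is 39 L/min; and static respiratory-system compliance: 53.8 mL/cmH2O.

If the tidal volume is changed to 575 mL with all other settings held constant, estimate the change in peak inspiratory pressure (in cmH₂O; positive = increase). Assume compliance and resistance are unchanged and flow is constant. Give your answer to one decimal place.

1.5

PIP = Vt/C + R·V̇ + PEEP (constant-flow equation of motion).
Only the elastic term changes: ΔPIP = ΔVt / C = (575 − 495) / 53.8 = 1.487 cmH2O.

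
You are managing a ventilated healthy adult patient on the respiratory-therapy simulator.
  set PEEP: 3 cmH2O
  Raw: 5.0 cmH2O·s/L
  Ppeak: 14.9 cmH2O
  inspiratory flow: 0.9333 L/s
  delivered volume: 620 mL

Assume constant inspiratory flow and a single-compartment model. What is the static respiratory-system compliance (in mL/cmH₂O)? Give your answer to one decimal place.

Equation of motion (constant flow): PIP = Vt/C + R·V̇ + PEEP.
Vt/C = PIP − R·V̇ − PEEP = 14.9 − 5.0×0.9333 − 3 = 14.9 − 4.667 − 3 = 7.233 cmH2O.
C = Vt / 7.233 = 620 / 7.233 = 85.718 mL/cmH2O.

85.7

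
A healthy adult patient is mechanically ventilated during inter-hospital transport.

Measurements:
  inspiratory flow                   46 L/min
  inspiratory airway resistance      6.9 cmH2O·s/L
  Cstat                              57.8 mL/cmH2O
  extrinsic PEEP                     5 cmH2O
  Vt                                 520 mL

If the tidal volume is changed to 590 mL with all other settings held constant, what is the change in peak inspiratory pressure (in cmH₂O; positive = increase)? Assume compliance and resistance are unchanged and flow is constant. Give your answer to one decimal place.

1.2

PIP = Vt/C + R·V̇ + PEEP (constant-flow equation of motion).
Only the elastic term changes: ΔPIP = ΔVt / C = (590 − 520) / 57.8 = 1.211 cmH2O.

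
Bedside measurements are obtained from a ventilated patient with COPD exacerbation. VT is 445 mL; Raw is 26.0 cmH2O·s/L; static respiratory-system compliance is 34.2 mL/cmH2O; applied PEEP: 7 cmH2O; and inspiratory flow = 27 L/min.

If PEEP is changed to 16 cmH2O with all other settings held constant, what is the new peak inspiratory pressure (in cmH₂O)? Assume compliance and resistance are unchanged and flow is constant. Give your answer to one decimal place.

40.7

Flow: 27 L/min ÷ 60 = 0.45 L/s.
PIP = Vt/C + R·V̇ + PEEP (constant-flow equation of motion).
Only the baseline term changes: ΔPIP = ΔPEEP = 16 − 7 = 9.0 cmH2O.
Original PIP = 445/34.2 + 26.0×0.45 + 7 = 31.712 cmH2O; new PIP = 31.712 + (9.0) = 40.712 cmH2O.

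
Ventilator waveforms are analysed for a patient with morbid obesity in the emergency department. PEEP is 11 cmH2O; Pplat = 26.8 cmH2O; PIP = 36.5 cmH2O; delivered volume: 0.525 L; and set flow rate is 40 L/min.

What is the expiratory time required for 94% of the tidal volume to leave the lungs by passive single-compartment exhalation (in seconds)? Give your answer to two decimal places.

Flow: 40 L/min ÷ 60 = 0.6667 L/s.
R = (PIP − Pplat)/V̇ = (36.5 − 26.8) / 0.6667 = 9.7/0.6667 = 14.549 cmH2O·s/L.
C = Vt/(Pplat − PEEP) = 525.0 / (26.8 − 11) = 525.0/15.8 = 33.228 mL/cmH2O.
τ = R × C = 14.549 × 0.03323 L/cmH2O = 0.4835 s.
t = −τ·ln(1 − 0.94) = −0.4835·ln(0.06) = 1.36 s.

1.36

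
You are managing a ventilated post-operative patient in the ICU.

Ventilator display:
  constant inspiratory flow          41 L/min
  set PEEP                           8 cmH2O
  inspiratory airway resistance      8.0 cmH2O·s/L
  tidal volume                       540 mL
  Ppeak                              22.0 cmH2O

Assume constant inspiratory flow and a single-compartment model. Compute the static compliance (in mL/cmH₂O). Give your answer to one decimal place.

63.3

Flow: 41 L/min ÷ 60 = 0.6833 L/s.
Equation of motion (constant flow): PIP = Vt/C + R·V̇ + PEEP.
Vt/C = PIP − R·V̇ − PEEP = 22.0 − 8.0×0.6833 − 8 = 22.0 − 5.466 − 8 = 8.534 cmH2O.
C = Vt / 8.534 = 540 / 8.534 = 63.276 mL/cmH2O.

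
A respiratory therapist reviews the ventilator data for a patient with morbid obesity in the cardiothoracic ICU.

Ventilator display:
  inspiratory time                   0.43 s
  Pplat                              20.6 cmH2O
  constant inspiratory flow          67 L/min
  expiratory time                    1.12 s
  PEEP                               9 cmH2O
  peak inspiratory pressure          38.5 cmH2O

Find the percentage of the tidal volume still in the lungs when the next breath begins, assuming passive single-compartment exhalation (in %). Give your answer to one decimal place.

Flow: 67 L/min ÷ 60 = 1.1167 L/s.
Vt = flow × Ti = 1.1167 L/s × 0.43 s × 1000 mL/L = 480.18 mL.
R = (PIP − Pplat)/V̇ = (38.5 − 20.6) / 1.1167 = 17.9/1.1167 = 16.029 cmH2O·s/L.
C = Vt/(Pplat − PEEP) = 480.18 / (20.6 − 9) = 480.18/11.6 = 41.395 mL/cmH2O.
τ = R × C = 16.029 × 0.0414 L/cmH2O = 0.6636 s.
Fraction remaining at end-expiration = e^(−Te/τ) = e^(−1.12/0.6636) = 0.1849 → 18.49%.

18.5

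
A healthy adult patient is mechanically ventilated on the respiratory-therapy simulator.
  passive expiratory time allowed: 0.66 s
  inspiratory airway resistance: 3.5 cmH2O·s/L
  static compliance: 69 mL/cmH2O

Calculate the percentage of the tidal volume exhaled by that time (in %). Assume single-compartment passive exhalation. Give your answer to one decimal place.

τ = R × C = 3.5 × 69 mL/cmH2O = 3.5 × 0.069 L/cmH2O = 0.2415 s.
Passive exhalation: V(t)/V₀ = e^(−t/τ) = e^(−0.66/0.2415) = 0.06503.
Fraction exhaled = 1 − 0.06503 = 0.935 → 93.5%.

93.5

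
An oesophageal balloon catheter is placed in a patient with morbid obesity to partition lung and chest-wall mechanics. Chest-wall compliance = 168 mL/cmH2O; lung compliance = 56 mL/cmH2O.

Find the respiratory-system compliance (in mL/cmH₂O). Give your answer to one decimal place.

Lung and chest wall are elastances in series: 1/Crs = 1/CL + 1/Ccw.
1/Crs = 1/56 + 1/168 = 0.02381.
Crs = 41.999 mL/cmH2O.

42.0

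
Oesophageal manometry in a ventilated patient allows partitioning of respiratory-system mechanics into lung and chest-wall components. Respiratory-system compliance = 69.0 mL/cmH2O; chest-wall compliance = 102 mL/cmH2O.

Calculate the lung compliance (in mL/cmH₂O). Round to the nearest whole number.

1/CL = 1/Crs − 1/Ccw.
1/CL = 1/69.0 − 1/102 = 0.004689.
CL = 213.27 mL/cmH2O.

213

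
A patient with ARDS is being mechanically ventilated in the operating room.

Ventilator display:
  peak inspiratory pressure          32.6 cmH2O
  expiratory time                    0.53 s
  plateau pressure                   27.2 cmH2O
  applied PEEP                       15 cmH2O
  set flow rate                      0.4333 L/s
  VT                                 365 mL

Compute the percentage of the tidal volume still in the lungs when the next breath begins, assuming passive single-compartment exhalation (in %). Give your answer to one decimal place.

24.1

R = (PIP − Pplat)/V̇ = (32.6 − 27.2) / 0.4333 = 5.4/0.4333 = 12.462 cmH2O·s/L.
C = Vt/(Pplat − PEEP) = 365.0 / (27.2 − 15) = 365.0/12.2 = 29.918 mL/cmH2O.
τ = R × C = 12.462 × 0.02992 L/cmH2O = 0.3729 s.
Fraction remaining at end-expiration = e^(−Te/τ) = e^(−0.53/0.3729) = 0.2414 → 24.14%.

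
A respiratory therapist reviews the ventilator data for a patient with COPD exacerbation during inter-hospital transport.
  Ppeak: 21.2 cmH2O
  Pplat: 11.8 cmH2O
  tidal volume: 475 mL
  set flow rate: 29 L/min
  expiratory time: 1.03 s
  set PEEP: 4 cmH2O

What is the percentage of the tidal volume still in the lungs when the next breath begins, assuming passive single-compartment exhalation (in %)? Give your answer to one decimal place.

41.9

Flow: 29 L/min ÷ 60 = 0.4833 L/s.
R = (PIP − Pplat)/V̇ = (21.2 − 11.8) / 0.4833 = 9.4/0.4833 = 19.45 cmH2O·s/L.
C = Vt/(Pplat − PEEP) = 475.0 / (11.8 − 4) = 475.0/7.8 = 60.897 mL/cmH2O.
τ = R × C = 19.45 × 0.0609 L/cmH2O = 1.185 s.
Fraction remaining at end-expiration = e^(−Te/τ) = e^(−1.03/1.185) = 0.4193 → 41.93%.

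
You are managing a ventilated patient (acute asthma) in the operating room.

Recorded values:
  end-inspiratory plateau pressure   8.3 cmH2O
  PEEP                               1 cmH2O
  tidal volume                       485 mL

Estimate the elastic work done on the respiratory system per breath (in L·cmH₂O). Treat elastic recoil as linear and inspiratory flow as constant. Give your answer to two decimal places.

1.77

Elastic work ≈ ½ × (Pplat − PEEP) × Vt = 0.5 × (8.3 − 1) × 0.485 L = 0.5 × 7.3 × 0.485 = 1.77 L·cmH2O.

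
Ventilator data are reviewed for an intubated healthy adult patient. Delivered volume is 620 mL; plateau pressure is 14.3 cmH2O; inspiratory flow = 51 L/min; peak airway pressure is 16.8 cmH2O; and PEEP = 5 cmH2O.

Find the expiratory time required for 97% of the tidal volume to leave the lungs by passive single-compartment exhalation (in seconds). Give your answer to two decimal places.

0.69

Flow: 51 L/min ÷ 60 = 0.85 L/s.
R = (PIP − Pplat)/V̇ = (16.8 − 14.3) / 0.85 = 2.5/0.85 = 2.941 cmH2O·s/L.
C = Vt/(Pplat − PEEP) = 620.0 / (14.3 − 5) = 620.0/9.3 = 66.667 mL/cmH2O.
τ = R × C = 2.941 × 0.06667 L/cmH2O = 0.1961 s.
t = −τ·ln(1 − 0.97) = −0.1961·ln(0.03) = 0.6876 s.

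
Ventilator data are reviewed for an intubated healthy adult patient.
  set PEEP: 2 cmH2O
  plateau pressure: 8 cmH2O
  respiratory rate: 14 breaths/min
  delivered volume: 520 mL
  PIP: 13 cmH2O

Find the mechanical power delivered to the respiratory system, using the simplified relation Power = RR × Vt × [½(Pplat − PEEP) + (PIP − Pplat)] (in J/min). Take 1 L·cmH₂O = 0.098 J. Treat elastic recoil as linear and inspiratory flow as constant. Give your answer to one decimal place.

5.7

Per-breath work = Vt × [½(Pplat−PEEP) + (PIP−Pplat)] = 0.520 × [0.5×6.0 + 5.0] = 0.520 × 8.0 = 4.16 L·cmH2O.
Power = 14 × 4.16 = 58.24 L·cmH2O/min.
× 0.098 J/(L·cmH2O) → 5.708 J/min.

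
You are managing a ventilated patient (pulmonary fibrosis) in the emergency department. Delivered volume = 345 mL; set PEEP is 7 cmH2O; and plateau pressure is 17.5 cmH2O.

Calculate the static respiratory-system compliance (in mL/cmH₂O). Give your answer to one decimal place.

Cstat = Vt / (Pplat − PEEP) = 345 / (17.5 − 7) = 345 / 10.5 = 32.857 mL/cmH2O.

32.9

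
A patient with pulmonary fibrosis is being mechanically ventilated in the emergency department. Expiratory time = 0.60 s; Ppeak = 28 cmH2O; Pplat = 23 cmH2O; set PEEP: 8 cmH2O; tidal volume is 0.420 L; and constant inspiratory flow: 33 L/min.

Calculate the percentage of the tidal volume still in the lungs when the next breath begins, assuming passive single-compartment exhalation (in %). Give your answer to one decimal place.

9.5

Flow: 33 L/min ÷ 60 = 0.55 L/s.
R = (PIP − Pplat)/V̇ = (28 − 23) / 0.55 = 5.0/0.55 = 9.091 cmH2O·s/L.
C = Vt/(Pplat − PEEP) = 420.0 / (23 − 8) = 420.0/15.0 = 28.0 mL/cmH2O.
τ = R × C = 9.091 × 0.028 L/cmH2O = 0.2545 s.
Fraction remaining at end-expiration = e^(−Te/τ) = e^(−0.60/0.2545) = 0.09465 → 9.465%.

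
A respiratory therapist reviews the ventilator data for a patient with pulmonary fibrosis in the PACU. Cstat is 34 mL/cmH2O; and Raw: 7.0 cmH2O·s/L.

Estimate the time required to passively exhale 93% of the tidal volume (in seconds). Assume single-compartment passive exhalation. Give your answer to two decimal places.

0.63

τ = R × C = 7.0 × 34 mL/cmH2O = 7.0 × 0.034 L/cmH2O = 0.238 s.
Exhaled fraction f = 1 − e^(−t/τ) → t = −τ·ln(1 − f) = −0.238·ln(0.07) = 0.6329 s.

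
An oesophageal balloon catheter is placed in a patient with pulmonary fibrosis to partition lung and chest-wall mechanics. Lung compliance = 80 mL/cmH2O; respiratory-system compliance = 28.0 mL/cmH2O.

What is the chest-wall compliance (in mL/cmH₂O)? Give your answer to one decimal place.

43.1

1/Ccw = 1/Crs − 1/CL.
1/Ccw = 1/28.0 − 1/80 = 0.02321.
Ccw = 43.085 mL/cmH2O.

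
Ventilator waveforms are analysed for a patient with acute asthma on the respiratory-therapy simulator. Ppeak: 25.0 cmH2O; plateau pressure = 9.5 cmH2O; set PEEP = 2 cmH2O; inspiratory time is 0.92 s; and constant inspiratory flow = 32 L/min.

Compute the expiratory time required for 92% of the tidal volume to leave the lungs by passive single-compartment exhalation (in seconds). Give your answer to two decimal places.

Flow: 32 L/min ÷ 60 = 0.5333 L/s.
Vt = flow × Ti = 0.5333 L/s × 0.92 s × 1000 mL/L = 490.64 mL.
R = (PIP − Pplat)/V̇ = (25.0 − 9.5) / 0.5333 = 15.5/0.5333 = 29.064 cmH2O·s/L.
C = Vt/(Pplat − PEEP) = 490.64 / (9.5 − 2) = 490.64/7.5 = 65.419 mL/cmH2O.
τ = R × C = 29.064 × 0.06542 L/cmH2O = 1.901 s.
t = −τ·ln(1 − 0.92) = −1.901·ln(0.08) = 4.801 s.

4.80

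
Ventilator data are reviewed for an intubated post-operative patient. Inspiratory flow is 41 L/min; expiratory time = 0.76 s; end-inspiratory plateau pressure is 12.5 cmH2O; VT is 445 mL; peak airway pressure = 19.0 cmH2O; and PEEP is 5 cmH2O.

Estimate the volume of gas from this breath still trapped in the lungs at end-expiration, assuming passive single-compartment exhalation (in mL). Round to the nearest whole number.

116

Flow: 41 L/min ÷ 60 = 0.6833 L/s.
R = (PIP − Pplat)/V̇ = (19.0 − 12.5) / 0.6833 = 6.5/0.6833 = 9.513 cmH2O·s/L.
C = Vt/(Pplat − PEEP) = 445.0 / (12.5 − 5) = 445.0/7.5 = 59.333 mL/cmH2O.
τ = R × C = 9.513 × 0.05933 L/cmH2O = 0.5644 s.
Fraction remaining = e^(−Te/τ) = e^(−0.76/0.5644) = 0.2601.
Trapped volume = 445.0 × 0.2601 = 115.74 mL.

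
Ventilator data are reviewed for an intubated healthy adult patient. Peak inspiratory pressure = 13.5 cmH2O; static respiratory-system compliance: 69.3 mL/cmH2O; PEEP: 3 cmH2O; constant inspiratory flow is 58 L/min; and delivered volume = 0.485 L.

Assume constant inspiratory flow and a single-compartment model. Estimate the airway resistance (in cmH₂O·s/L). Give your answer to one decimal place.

3.6

Flow: 58 L/min ÷ 60 = 0.9667 L/s.
Equation of motion (constant flow): PIP = Vt/C + R·V̇ + PEEP.
R·V̇ = PIP − Vt/C − PEEP = 13.5 − 485/69.3 − 3 = 13.5 − 6.999 − 3 = 3.501 cmH2O.
R = 3.501 / 0.9667 = 3.622 cmH2O·s/L.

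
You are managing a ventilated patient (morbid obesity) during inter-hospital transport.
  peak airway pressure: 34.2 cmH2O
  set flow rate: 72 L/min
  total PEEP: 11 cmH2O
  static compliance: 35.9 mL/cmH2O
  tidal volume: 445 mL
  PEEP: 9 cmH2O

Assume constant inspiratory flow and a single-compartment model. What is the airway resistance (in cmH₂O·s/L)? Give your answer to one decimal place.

Flow: 72 L/min ÷ 60 = 1.2 L/s.
Total PEEP = 11 cmH2O (set 9 + intrinsic 2); this is the baseline alveolar pressure.
Equation of motion (constant flow): PIP = Vt/C + R·V̇ + PEEP.
R·V̇ = PIP − Vt/C − PEEP = 34.2 − 445/35.9 − 11 = 34.2 − 12.396 − 11 = 10.804 cmH2O.
R = 10.804 / 1.2 = 9.003 cmH2O·s/L.

9.0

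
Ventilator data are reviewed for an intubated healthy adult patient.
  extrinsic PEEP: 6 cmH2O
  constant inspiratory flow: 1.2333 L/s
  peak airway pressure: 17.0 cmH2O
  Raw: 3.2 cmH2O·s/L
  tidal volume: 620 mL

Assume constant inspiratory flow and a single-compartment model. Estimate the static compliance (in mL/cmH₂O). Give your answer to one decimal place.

Equation of motion (constant flow): PIP = Vt/C + R·V̇ + PEEP.
Vt/C = PIP − R·V̇ − PEEP = 17.0 − 3.2×1.2333 − 6 = 17.0 − 3.947 − 6 = 7.053 cmH2O.
C = Vt / 7.053 = 620 / 7.053 = 87.906 mL/cmH2O.

87.9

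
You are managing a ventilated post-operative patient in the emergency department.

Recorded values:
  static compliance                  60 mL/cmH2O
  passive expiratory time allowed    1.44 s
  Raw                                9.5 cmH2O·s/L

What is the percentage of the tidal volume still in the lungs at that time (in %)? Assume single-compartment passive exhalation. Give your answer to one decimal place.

8.0

τ = R × C = 9.5 × 60 mL/cmH2O = 9.5 × 0.060 L/cmH2O = 0.57 s.
Passive exhalation: V(t)/V₀ = e^(−t/τ) = e^(−1.44/0.57) = 0.07995.
Fraction remaining = 0.07995 → 7.995%.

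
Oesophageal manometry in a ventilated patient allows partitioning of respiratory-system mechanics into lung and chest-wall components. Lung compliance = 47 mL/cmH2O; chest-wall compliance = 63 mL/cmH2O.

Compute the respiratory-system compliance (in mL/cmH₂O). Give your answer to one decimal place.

Lung and chest wall are elastances in series: 1/Crs = 1/CL + 1/Ccw.
1/Crs = 1/47 + 1/63 = 0.03715.
Crs = 26.918 mL/cmH2O.

26.9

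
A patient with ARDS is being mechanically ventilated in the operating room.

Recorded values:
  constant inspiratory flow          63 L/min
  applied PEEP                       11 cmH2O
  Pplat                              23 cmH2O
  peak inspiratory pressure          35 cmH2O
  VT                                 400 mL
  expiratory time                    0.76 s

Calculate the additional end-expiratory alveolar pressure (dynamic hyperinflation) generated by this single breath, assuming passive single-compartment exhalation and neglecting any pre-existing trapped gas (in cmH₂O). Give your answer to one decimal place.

Flow: 63 L/min ÷ 60 = 1.05 L/s.
R = (PIP − Pplat)/V̇ = (35 − 23) / 1.05 = 12.0/1.05 = 11.429 cmH2O·s/L.
C = Vt/(Pplat − PEEP) = 400.0 / (23 − 11) = 400.0/12.0 = 33.333 mL/cmH2O.
τ = R × C = 11.429 × 0.03333 L/cmH2O = 0.3809 s.
Fraction remaining = e^(−Te/τ) = e^(−0.76/0.3809) = 0.136; trapped volume = 400.0 × 0.136 = 54.4 mL.
Additional alveolar pressure from trapping ≈ V_trapped / C = 54.4 / 33.333 = 1.632 cmH2O.

1.6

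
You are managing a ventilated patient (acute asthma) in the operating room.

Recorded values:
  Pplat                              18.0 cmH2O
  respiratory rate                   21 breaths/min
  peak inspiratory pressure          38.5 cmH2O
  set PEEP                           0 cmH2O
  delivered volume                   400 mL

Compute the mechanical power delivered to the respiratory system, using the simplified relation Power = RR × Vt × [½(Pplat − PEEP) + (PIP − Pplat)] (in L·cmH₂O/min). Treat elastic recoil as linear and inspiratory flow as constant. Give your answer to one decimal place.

Per-breath work = Vt × [½(Pplat−PEEP) + (PIP−Pplat)] = 0.400 × [0.5×18.0 + 20.5] = 0.400 × 29.5 = 11.8 L·cmH2O.
Power = 21 × 11.8 = 247.8 L·cmH2O/min.

247.8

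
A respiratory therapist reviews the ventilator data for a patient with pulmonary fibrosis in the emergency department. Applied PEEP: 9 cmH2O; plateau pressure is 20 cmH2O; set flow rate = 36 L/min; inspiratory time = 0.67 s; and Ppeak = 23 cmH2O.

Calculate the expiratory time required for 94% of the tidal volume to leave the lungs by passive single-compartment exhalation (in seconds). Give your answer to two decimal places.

Flow: 36 L/min ÷ 60 = 0.6 L/s.
Vt = flow × Ti = 0.6 L/s × 0.67 s × 1000 mL/L = 402.0 mL.
R = (PIP − Pplat)/V̇ = (23 − 20) / 0.6 = 3.0/0.6 = 5.0 cmH2O·s/L.
C = Vt/(Pplat − PEEP) = 402.0 / (20 − 9) = 402.0/11.0 = 36.545 mL/cmH2O.
τ = R × C = 5.0 × 0.03655 L/cmH2O = 0.1828 s.
t = −τ·ln(1 − 0.94) = −0.1828·ln(0.06) = 0.5143 s.

0.51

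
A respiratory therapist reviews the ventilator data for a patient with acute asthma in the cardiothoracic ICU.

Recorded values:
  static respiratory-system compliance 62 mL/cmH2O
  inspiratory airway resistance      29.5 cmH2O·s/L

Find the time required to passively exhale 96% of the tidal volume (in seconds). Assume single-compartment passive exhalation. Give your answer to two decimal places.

5.89

τ = R × C = 29.5 × 62 mL/cmH2O = 29.5 × 0.062 L/cmH2O = 1.829 s.
Exhaled fraction f = 1 − e^(−t/τ) → t = −τ·ln(1 − f) = −1.829·ln(0.04) = 5.887 s.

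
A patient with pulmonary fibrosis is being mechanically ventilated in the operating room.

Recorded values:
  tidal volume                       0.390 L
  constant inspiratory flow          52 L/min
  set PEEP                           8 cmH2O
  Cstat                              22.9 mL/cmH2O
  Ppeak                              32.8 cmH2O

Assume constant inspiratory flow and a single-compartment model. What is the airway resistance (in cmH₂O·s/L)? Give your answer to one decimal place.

Flow: 52 L/min ÷ 60 = 0.8667 L/s.
Equation of motion (constant flow): PIP = Vt/C + R·V̇ + PEEP.
R·V̇ = PIP − Vt/C − PEEP = 32.8 − 390/22.9 − 8 = 32.8 − 17.031 − 8 = 7.769 cmH2O.
R = 7.769 / 0.8667 = 8.964 cmH2O·s/L.

9.0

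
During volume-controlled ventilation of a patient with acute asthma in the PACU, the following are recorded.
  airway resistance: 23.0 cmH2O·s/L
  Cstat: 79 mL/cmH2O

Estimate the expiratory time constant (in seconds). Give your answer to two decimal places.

τ = R × C = 23.0 × 79 mL/cmH2O = 23.0 × 0.079 L/cmH2O = 1.817 s.

1.82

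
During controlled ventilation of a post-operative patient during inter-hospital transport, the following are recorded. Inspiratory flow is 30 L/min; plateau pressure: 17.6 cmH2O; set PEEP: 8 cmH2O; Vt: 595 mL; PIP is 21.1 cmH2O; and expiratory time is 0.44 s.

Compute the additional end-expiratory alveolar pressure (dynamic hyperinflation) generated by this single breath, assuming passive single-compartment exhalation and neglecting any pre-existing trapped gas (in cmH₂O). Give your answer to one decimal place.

3.5

Flow: 30 L/min ÷ 60 = 0.5 L/s.
R = (PIP − Pplat)/V̇ = (21.1 − 17.6) / 0.5 = 3.5/0.5 = 7.0 cmH2O·s/L.
C = Vt/(Pplat − PEEP) = 595.0 / (17.6 − 8) = 595.0/9.6 = 61.979 mL/cmH2O.
τ = R × C = 7.0 × 0.06198 L/cmH2O = 0.4339 s.
Fraction remaining = e^(−Te/τ) = e^(−0.44/0.4339) = 0.3627; trapped volume = 595.0 × 0.3627 = 215.81 mL.
Additional alveolar pressure from trapping ≈ V_trapped / C = 215.81 / 61.979 = 3.482 cmH2O.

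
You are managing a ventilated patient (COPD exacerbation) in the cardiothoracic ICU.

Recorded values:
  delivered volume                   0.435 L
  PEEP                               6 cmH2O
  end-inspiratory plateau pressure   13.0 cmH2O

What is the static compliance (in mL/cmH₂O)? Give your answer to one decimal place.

62.1

Cstat = Vt / (Pplat − PEEP) = 435 / (13.0 − 6) = 435 / 7.0 = 62.143 mL/cmH2O.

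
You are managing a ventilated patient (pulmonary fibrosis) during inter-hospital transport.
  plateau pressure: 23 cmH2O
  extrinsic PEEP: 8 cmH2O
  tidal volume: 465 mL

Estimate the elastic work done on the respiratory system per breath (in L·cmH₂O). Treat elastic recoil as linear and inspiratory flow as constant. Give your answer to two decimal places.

Elastic work ≈ ½ × (Pplat − PEEP) × Vt = 0.5 × (23 − 8) × 0.465 L = 0.5 × 15.0 × 0.465 = 3.488 L·cmH2O.

3.49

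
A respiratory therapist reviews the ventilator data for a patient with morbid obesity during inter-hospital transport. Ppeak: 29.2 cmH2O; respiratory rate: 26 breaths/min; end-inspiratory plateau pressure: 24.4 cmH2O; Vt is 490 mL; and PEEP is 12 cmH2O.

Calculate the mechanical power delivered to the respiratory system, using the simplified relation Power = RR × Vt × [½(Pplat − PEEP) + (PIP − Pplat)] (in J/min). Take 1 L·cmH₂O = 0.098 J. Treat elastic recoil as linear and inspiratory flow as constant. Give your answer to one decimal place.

13.7

Per-breath work = Vt × [½(Pplat−PEEP) + (PIP−Pplat)] = 0.490 × [0.5×12.4 + 4.8] = 0.490 × 11.0 = 5.39 L·cmH2O.
Power = 26 × 5.39 = 140.14 L·cmH2O/min.
× 0.098 J/(L·cmH2O) → 13.734 J/min.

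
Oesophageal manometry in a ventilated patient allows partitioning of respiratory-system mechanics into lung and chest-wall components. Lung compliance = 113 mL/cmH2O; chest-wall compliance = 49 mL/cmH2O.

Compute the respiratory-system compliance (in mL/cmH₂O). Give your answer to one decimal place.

Lung and chest wall are elastances in series: 1/Crs = 1/CL + 1/Ccw.
1/Crs = 1/113 + 1/49 = 0.02926.
Crs = 34.176 mL/cmH2O.

34.2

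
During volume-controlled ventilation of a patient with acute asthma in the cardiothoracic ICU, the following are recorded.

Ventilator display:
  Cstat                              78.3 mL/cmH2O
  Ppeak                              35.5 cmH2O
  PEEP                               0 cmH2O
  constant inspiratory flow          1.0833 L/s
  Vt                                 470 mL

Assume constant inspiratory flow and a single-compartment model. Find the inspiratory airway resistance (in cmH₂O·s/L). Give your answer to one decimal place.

27.2

Equation of motion (constant flow): PIP = Vt/C + R·V̇ + PEEP.
R·V̇ = PIP − Vt/C − PEEP = 35.5 − 470/78.3 − 0 = 35.5 − 6.003 − 0 = 29.497 cmH2O.
R = 29.497 / 1.0833 = 27.229 cmH2O·s/L.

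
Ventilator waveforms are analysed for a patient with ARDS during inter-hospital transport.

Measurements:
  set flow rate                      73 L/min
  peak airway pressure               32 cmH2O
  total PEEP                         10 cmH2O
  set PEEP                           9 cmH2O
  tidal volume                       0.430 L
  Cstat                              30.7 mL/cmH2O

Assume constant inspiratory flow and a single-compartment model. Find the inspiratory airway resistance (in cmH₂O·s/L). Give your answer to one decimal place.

Flow: 73 L/min ÷ 60 = 1.2167 L/s.
Total PEEP = 10 cmH2O (set 9 + intrinsic 1); this is the baseline alveolar pressure.
Equation of motion (constant flow): PIP = Vt/C + R·V̇ + PEEP.
R·V̇ = PIP − Vt/C − PEEP = 32 − 430/30.7 − 10 = 32 − 14.007 − 10 = 7.993 cmH2O.
R = 7.993 / 1.2167 = 6.569 cmH2O·s/L.

6.6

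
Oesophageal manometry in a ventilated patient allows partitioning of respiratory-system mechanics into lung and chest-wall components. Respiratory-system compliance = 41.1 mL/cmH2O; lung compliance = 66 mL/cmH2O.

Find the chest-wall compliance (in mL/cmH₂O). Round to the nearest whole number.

1/Ccw = 1/Crs − 1/CL.
1/Ccw = 1/41.1 − 1/66 = 0.009179.
Ccw = 108.94 mL/cmH2O.

109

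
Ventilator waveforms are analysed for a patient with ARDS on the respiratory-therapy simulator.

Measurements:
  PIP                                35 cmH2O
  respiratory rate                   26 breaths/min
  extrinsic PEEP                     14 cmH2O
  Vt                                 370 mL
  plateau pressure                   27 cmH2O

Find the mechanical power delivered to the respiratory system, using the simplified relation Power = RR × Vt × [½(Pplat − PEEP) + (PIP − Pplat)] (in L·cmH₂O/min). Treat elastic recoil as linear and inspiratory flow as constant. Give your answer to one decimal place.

139.5

Per-breath work = Vt × [½(Pplat−PEEP) + (PIP−Pplat)] = 0.370 × [0.5×13.0 + 8.0] = 0.370 × 14.5 = 5.365 L·cmH2O.
Power = 26 × 5.365 = 139.49 L·cmH2O/min.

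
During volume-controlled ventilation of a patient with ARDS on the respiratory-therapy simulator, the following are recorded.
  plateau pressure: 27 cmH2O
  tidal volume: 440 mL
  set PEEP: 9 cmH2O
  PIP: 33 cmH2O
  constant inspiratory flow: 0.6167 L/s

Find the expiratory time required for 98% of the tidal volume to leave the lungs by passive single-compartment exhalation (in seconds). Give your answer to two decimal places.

R = (PIP − Pplat)/V̇ = (33 − 27) / 0.6167 = 6.0/0.6167 = 9.729 cmH2O·s/L.
C = Vt/(Pplat − PEEP) = 440.0 / (27 − 9) = 440.0/18.0 = 24.444 mL/cmH2O.
τ = R × C = 9.729 × 0.02444 L/cmH2O = 0.2378 s.
t = −τ·ln(1 − 0.98) = −0.2378·ln(0.02) = 0.9303 s.

0.93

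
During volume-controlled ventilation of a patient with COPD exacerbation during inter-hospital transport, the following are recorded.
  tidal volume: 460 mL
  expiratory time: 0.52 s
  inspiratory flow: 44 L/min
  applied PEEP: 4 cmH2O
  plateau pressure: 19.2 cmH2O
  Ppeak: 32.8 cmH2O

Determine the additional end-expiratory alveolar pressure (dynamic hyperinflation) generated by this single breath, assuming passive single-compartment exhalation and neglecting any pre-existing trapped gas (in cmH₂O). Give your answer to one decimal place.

6.0

Flow: 44 L/min ÷ 60 = 0.7333 L/s.
R = (PIP − Pplat)/V̇ = (32.8 − 19.2) / 0.7333 = 13.6/0.7333 = 18.546 cmH2O·s/L.
C = Vt/(Pplat − PEEP) = 460.0 / (19.2 − 4) = 460.0/15.2 = 30.263 mL/cmH2O.
τ = R × C = 18.546 × 0.03026 L/cmH2O = 0.5612 s.
Fraction remaining = e^(−Te/τ) = e^(−0.52/0.5612) = 0.3959; trapped volume = 460.0 × 0.3959 = 182.11 mL.
Additional alveolar pressure from trapping ≈ V_trapped / C = 182.11 / 30.263 = 6.018 cmH2O.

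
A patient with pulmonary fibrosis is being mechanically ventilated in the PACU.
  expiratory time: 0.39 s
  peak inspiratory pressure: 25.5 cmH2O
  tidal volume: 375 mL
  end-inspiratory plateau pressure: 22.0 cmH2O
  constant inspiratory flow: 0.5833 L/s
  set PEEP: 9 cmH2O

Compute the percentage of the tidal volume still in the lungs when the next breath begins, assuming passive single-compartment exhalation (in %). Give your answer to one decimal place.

10.5

R = (PIP − Pplat)/V̇ = (25.5 − 22.0) / 0.5833 = 3.5/0.5833 = 6.0 cmH2O·s/L.
C = Vt/(Pplat − PEEP) = 375.0 / (22.0 − 9) = 375.0/13.0 = 28.846 mL/cmH2O.
τ = R × C = 6.0 × 0.02885 L/cmH2O = 0.1731 s.
Fraction remaining at end-expiration = e^(−Te/τ) = e^(−0.39/0.1731) = 0.1051 → 10.51%.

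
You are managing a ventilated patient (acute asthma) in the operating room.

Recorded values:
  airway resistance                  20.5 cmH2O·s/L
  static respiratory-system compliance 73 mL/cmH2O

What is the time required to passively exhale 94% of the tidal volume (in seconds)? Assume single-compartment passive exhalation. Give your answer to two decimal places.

4.21

τ = R × C = 20.5 × 73 mL/cmH2O = 20.5 × 0.073 L/cmH2O = 1.497 s.
Exhaled fraction f = 1 − e^(−t/τ) → t = −τ·ln(1 − f) = −1.497·ln(0.06) = 4.212 s.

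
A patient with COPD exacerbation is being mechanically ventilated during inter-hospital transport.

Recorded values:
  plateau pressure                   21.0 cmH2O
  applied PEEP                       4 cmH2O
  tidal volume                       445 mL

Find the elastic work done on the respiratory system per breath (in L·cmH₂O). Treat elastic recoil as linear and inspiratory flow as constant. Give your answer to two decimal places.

3.78

Elastic work ≈ ½ × (Pplat − PEEP) × Vt = 0.5 × (21.0 − 4) × 0.445 L = 0.5 × 17.0 × 0.445 = 3.783 L·cmH2O.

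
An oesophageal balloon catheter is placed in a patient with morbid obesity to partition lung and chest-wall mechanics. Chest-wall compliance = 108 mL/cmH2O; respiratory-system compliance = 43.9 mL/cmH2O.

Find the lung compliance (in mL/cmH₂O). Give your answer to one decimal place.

74.0

1/CL = 1/Crs − 1/Ccw.
1/CL = 1/43.9 − 1/108 = 0.01352.
CL = 73.964 mL/cmH2O.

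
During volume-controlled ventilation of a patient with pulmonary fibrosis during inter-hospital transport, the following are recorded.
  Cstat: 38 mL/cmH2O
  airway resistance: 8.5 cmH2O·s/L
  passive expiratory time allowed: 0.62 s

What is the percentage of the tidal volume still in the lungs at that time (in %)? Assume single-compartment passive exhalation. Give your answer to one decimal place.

τ = R × C = 8.5 × 38 mL/cmH2O = 8.5 × 0.038 L/cmH2O = 0.323 s.
Passive exhalation: V(t)/V₀ = e^(−t/τ) = e^(−0.62/0.323) = 0.1467.
Fraction remaining = 0.1467 → 14.67%.

14.7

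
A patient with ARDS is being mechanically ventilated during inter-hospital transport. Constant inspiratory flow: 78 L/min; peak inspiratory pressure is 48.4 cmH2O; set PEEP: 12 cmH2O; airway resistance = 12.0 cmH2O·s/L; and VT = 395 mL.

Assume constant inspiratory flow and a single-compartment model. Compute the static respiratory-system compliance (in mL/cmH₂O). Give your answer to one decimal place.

19.0

Flow: 78 L/min ÷ 60 = 1.3 L/s.
Equation of motion (constant flow): PIP = Vt/C + R·V̇ + PEEP.
Vt/C = PIP − R·V̇ − PEEP = 48.4 − 12.0×1.3 − 12 = 48.4 − 15.6 − 12 = 20.8 cmH2O.
C = Vt / 20.8 = 395 / 20.8 = 18.99 mL/cmH2O.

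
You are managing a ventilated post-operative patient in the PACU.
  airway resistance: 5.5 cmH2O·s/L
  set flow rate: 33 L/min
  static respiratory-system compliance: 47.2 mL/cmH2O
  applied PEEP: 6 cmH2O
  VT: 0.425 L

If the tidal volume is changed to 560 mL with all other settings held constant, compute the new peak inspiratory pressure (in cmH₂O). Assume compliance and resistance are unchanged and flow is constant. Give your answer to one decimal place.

Flow: 33 L/min ÷ 60 = 0.55 L/s.
PIP = Vt/C + R·V̇ + PEEP (constant-flow equation of motion).
Only the elastic term changes: ΔPIP = ΔVt / C = (560 − 425) / 47.2 = 2.86 cmH2O.
Original PIP = 425/47.2 + 5.5×0.55 + 6 = 18.029 cmH2O; new PIP = 18.029 + (2.86) = 20.889 cmH2O.

20.9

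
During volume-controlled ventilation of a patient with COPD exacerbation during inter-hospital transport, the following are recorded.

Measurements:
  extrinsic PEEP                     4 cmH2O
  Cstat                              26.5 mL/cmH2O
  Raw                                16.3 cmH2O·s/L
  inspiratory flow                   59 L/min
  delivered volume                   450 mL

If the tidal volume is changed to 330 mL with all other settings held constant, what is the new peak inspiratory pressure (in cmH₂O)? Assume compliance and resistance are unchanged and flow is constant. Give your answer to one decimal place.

Flow: 59 L/min ÷ 60 = 0.9833 L/s.
PIP = Vt/C + R·V̇ + PEEP (constant-flow equation of motion).
Only the elastic term changes: ΔPIP = ΔVt / C = (330 − 450) / 26.5 = -4.528 cmH2O.
Original PIP = 450/26.5 + 16.3×0.9833 + 4 = 37.009 cmH2O; new PIP = 37.009 + (-4.528) = 32.481 cmH2O.

32.5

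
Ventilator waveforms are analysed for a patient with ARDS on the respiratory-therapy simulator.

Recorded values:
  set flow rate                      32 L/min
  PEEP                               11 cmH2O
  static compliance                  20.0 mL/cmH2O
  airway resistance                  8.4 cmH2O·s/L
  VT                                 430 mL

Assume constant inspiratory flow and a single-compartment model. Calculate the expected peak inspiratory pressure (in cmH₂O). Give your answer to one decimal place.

37.0

Flow: 32 L/min ÷ 60 = 0.5333 L/s.
Equation of motion (constant flow): PIP = Vt/C + R·V̇ + PEEP.
PIP = 430/20.0 + 8.4×0.5333 + 11 = 21.5 + 4.48 + 11 = 36.98 cmH2O.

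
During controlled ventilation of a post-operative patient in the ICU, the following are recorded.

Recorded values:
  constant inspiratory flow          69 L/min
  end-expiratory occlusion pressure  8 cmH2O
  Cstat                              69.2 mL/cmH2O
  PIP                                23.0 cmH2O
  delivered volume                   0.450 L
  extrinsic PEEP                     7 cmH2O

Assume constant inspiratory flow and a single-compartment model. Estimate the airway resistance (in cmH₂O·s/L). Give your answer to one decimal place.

7.4

Flow: 69 L/min ÷ 60 = 1.15 L/s.
Total PEEP = 8 cmH2O (set 7 + intrinsic 1); this is the baseline alveolar pressure.
Equation of motion (constant flow): PIP = Vt/C + R·V̇ + PEEP.
R·V̇ = PIP − Vt/C − PEEP = 23.0 − 450/69.2 − 8 = 23.0 − 6.503 − 8 = 8.497 cmH2O.
R = 8.497 / 1.15 = 7.389 cmH2O·s/L.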